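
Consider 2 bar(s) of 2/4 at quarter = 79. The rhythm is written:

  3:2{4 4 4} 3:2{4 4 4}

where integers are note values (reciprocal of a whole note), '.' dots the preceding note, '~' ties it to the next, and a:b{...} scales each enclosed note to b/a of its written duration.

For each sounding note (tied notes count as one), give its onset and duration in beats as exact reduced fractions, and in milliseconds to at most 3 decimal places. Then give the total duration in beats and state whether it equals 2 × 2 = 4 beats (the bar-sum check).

1) 0.0ms=0b +506.329ms=2/3b
2) 506.329ms=2/3b +506.329ms=2/3b
3) 1012.658ms=4/3b +506.329ms=2/3b
4) 1518.987ms=2b +506.329ms=2/3b
5) 2025.316ms=8/3b +506.329ms=2/3b
6) 2531.646ms=10/3b +506.329ms=2/3b
Σ=4b of 4 (79bpm 2/4) — PASS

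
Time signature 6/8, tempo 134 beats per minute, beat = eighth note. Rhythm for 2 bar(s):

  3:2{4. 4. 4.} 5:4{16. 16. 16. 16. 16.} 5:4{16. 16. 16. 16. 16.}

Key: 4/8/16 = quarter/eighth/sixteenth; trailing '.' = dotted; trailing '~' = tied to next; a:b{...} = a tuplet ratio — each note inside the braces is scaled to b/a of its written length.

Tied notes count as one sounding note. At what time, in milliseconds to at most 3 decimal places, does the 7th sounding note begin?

1. 0.0ms @ 0 + 895.522ms (2)
2. 895.522ms @ 2 + 895.522ms (2)
3. 1791.045ms @ 4 + 895.522ms (2)
4. 2686.567ms @ 6 + 268.657ms (3/5)
5. 2955.224ms @ 33/5 + 268.657ms (3/5)
6. 3223.881ms @ 36/5 + 268.657ms (3/5)
7. 3492.537ms @ 39/5 + 268.657ms (3/5)
8. 3761.194ms @ 42/5 + 268.657ms (3/5)
9. 4029.851ms @ 9 + 268.657ms (3/5)
10. 4298.507ms @ 48/5 + 268.657ms (3/5)
11. 4567.164ms @ 51/5 + 268.657ms (3/5)
12. 4835.821ms @ 54/5 + 268.657ms (3/5)
13. 5104.478ms @ 57/5 + 268.657ms (3/5)

note 7 onset = 39/5b = 3492.537ms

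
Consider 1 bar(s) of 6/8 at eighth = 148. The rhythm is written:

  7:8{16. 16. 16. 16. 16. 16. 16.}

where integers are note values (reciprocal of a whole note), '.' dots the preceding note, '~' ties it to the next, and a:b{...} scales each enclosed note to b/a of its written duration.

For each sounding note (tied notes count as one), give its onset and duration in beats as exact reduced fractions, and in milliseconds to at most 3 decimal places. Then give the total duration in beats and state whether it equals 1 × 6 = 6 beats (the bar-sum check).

1) 0.0ms=0b +347.49ms=6/7b
2) 347.49ms=6/7b +347.49ms=6/7b
3) 694.981ms=12/7b +347.49ms=6/7b
4) 1042.471ms=18/7b +347.49ms=6/7b
5) 1389.961ms=24/7b +347.49ms=6/7b
6) 1737.452ms=30/7b +347.49ms=6/7b
7) 2084.942ms=36/7b +347.49ms=6/7b
Σ=6b of 6 (148bpm 6/8) — PASS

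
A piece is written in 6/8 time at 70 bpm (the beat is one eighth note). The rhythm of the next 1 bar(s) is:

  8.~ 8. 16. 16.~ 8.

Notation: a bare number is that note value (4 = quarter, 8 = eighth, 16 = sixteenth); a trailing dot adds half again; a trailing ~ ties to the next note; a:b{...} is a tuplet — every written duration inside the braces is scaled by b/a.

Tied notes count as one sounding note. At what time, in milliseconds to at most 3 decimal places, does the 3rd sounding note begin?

note 3 onset = 15/4b = 3214.286ms

1. 0.0ms @ 0 + 2571.429ms (3)
2. 2571.429ms @ 3 + 642.857ms (3/4)
3. 3214.286ms @ 15/4 + 1928.571ms (9/4)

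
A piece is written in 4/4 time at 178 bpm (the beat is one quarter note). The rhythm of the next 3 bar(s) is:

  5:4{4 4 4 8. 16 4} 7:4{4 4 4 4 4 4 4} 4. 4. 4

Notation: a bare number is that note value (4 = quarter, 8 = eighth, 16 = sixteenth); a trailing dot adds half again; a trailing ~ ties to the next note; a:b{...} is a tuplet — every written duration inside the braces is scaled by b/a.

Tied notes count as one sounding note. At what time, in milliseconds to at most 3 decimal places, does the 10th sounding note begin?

note 10 onset = 40/7b = 1926.164ms

1. 0.0ms @ 0 + 269.663ms (4/5)
2. 269.663ms @ 4/5 + 269.663ms (4/5)
3. 539.326ms @ 8/5 + 269.663ms (4/5)
4. 808.989ms @ 12/5 + 202.247ms (3/5)
5. 1011.236ms @ 3 + 67.416ms (1/5)
6. 1078.652ms @ 16/5 + 269.663ms (4/5)
7. 1348.315ms @ 4 + 192.616ms (4/7)
8. 1540.931ms @ 32/7 + 192.616ms (4/7)
9. 1733.547ms @ 36/7 + 192.616ms (4/7)
10. 1926.164ms @ 40/7 + 192.616ms (4/7)
11. 2118.78ms @ 44/7 + 192.616ms (4/7)
12. 2311.396ms @ 48/7 + 192.616ms (4/7)
13. 2504.013ms @ 52/7 + 192.616ms (4/7)
14. 2696.629ms @ 8 + 505.618ms (3/2)
15. 3202.247ms @ 19/2 + 505.618ms (3/2)
16. 3707.865ms @ 11 + 337.079ms (1)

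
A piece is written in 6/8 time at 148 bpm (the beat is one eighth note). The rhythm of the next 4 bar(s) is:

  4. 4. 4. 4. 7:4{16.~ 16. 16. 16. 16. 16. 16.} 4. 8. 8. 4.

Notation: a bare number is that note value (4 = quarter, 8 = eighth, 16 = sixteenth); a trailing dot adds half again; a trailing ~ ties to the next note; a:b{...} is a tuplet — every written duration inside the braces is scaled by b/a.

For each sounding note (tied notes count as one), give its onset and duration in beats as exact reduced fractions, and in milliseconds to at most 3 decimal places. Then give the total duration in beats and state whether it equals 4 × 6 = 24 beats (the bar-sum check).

1) 0.0ms=0b +1216.216ms=3b
2) 1216.216ms=3b +1216.216ms=3b
3) 2432.432ms=6b +1216.216ms=3b
4) 3648.649ms=9b +1216.216ms=3b
5) 4864.865ms=12b +347.49ms=6/7b
6) 5212.355ms=90/7b +173.745ms=3/7b
7) 5386.1ms=93/7b +173.745ms=3/7b
8) 5559.846ms=96/7b +173.745ms=3/7b
9) 5733.591ms=99/7b +173.745ms=3/7b
10) 5907.336ms=102/7b +173.745ms=3/7b
11) 6081.081ms=15b +1216.216ms=3b
12) 7297.297ms=18b +608.108ms=3/2b
13) 7905.405ms=39/2b +608.108ms=3/2b
14) 8513.514ms=21b +1216.216ms=3b
Σ=24b of 24 (148bpm 6/8) — PASS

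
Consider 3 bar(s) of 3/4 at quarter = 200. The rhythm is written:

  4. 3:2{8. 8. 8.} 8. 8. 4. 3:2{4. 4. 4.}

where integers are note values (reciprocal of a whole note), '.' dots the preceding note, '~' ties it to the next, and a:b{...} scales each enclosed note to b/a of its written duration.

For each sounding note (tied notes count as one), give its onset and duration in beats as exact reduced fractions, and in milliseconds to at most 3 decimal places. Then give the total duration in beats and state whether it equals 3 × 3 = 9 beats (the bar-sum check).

1) 0.0ms=0b +450.0ms=3/2b
2) 450.0ms=3/2b +150.0ms=1/2b
3) 600.0ms=2b +150.0ms=1/2b
4) 750.0ms=5/2b +150.0ms=1/2b
5) 900.0ms=3b +225.0ms=3/4b
6) 1125.0ms=15/4b +225.0ms=3/4b
7) 1350.0ms=9/2b +450.0ms=3/2b
8) 1800.0ms=6b +300.0ms=1b
9) 2100.0ms=7b +300.0ms=1b
10) 2400.0ms=8b +300.0ms=1b
Σ=9b of 9 (200bpm 3/4) — PASS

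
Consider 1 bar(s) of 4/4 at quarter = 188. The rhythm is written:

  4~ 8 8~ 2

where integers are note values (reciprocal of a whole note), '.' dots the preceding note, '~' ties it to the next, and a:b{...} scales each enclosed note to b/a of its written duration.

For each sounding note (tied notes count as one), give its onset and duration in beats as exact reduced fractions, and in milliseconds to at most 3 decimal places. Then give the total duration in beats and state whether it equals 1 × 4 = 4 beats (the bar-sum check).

1) 0.0ms=0b +478.723ms=3/2b
2) 478.723ms=3/2b +797.872ms=5/2b
Σ=4b of 4 (188bpm 4/4) — PASS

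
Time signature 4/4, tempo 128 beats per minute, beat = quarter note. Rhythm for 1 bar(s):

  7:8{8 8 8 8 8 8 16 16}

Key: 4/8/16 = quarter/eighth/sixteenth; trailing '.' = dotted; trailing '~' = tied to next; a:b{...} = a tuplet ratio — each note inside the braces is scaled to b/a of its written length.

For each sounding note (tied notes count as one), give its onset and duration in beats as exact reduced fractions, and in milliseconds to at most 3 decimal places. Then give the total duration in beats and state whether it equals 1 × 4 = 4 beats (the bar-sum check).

1) 0.0ms=0b +267.857ms=4/7b
2) 267.857ms=4/7b +267.857ms=4/7b
3) 535.714ms=8/7b +267.857ms=4/7b
4) 803.571ms=12/7b +267.857ms=4/7b
5) 1071.429ms=16/7b +267.857ms=4/7b
6) 1339.286ms=20/7b +267.857ms=4/7b
7) 1607.143ms=24/7b +133.929ms=2/7b
8) 1741.071ms=26/7b +133.929ms=2/7b
Σ=4b of 4 (128bpm 4/4) — PASS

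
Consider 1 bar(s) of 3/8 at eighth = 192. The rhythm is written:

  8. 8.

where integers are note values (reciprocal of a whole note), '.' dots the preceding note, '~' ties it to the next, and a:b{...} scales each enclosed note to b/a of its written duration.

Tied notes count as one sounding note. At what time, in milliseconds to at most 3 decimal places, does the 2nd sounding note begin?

1. 0.0ms @ 0 + 468.75ms (3/2)
2. 468.75ms @ 3/2 + 468.75ms (3/2)

note 2 onset = 3/2b = 468.75ms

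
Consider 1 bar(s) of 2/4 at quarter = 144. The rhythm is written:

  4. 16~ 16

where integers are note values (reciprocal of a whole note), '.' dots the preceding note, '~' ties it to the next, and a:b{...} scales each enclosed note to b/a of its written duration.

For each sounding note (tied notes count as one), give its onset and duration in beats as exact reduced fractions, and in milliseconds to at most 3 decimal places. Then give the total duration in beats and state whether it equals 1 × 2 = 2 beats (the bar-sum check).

1) 0.0ms=0b +625.0ms=3/2b
2) 625.0ms=3/2b +208.333ms=1/2b
Σ=2b of 2 (144bpm 2/4) — PASS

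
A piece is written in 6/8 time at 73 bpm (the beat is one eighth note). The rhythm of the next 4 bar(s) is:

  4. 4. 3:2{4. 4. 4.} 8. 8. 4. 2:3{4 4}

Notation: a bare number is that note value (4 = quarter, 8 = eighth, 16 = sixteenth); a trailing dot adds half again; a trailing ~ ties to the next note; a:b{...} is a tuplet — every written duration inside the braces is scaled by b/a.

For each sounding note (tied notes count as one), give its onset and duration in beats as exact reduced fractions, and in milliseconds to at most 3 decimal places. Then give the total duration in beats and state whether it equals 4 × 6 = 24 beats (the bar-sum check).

1) 0.0ms=0b +2465.753ms=3b
2) 2465.753ms=3b +2465.753ms=3b
3) 4931.507ms=6b +1643.836ms=2b
4) 6575.342ms=8b +1643.836ms=2b
5) 8219.178ms=10b +1643.836ms=2b
6) 9863.014ms=12b +1232.877ms=3/2b
7) 11095.89ms=27/2b +1232.877ms=3/2b
8) 12328.767ms=15b +2465.753ms=3b
9) 14794.521ms=18b +2465.753ms=3b
10) 17260.274ms=21b +2465.753ms=3b
Σ=24b of 24 (73bpm 6/8) — PASS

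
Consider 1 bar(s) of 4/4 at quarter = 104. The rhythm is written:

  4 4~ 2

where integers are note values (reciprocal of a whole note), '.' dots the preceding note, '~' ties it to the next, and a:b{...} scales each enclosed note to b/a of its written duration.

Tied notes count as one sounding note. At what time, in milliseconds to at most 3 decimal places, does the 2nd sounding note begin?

note 2 onset = 1b = 576.923ms

1. 0.0ms @ 0 + 576.923ms (1)
2. 576.923ms @ 1 + 1730.769ms (3)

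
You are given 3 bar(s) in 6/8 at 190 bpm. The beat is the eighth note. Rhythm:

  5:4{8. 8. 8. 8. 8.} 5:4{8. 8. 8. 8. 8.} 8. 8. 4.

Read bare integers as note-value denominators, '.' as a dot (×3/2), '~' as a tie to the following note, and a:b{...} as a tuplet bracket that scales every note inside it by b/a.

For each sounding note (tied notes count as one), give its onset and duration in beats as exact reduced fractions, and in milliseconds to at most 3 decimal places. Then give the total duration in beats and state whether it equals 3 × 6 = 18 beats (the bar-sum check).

1) 0.0ms=0b +378.947ms=6/5b
2) 378.947ms=6/5b +378.947ms=6/5b
3) 757.895ms=12/5b +378.947ms=6/5b
4) 1136.842ms=18/5b +378.947ms=6/5b
5) 1515.789ms=24/5b +378.947ms=6/5b
6) 1894.737ms=6b +378.947ms=6/5b
7) 2273.684ms=36/5b +378.947ms=6/5b
8) 2652.632ms=42/5b +378.947ms=6/5b
9) 3031.579ms=48/5b +378.947ms=6/5b
10) 3410.526ms=54/5b +378.947ms=6/5b
11) 3789.474ms=12b +473.684ms=3/2b
12) 4263.158ms=27/2b +473.684ms=3/2b
13) 4736.842ms=15b +947.368ms=3b
Σ=18b of 18 (190bpm 6/8) — PASS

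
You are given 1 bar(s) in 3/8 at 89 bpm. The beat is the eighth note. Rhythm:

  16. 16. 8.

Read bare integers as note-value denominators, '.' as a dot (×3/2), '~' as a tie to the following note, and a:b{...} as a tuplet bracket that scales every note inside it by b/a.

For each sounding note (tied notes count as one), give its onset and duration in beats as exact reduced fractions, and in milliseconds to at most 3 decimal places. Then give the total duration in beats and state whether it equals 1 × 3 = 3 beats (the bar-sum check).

1) 0.0ms=0b +505.618ms=3/4b
2) 505.618ms=3/4b +505.618ms=3/4b
3) 1011.236ms=3/2b +1011.236ms=3/2b
Σ=3b of 3 (89bpm 3/8) — PASS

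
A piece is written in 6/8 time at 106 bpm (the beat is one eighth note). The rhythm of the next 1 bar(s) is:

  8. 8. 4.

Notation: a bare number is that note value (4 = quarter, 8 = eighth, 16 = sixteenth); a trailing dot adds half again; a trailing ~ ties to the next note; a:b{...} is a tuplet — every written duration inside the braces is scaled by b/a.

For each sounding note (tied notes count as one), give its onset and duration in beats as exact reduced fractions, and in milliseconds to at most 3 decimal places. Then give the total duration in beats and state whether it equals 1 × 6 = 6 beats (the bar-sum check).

1) 0.0ms=0b +849.057ms=3/2b
2) 849.057ms=3/2b +849.057ms=3/2b
3) 1698.113ms=3b +1698.113ms=3b
Σ=6b of 6 (106bpm 6/8) — PASS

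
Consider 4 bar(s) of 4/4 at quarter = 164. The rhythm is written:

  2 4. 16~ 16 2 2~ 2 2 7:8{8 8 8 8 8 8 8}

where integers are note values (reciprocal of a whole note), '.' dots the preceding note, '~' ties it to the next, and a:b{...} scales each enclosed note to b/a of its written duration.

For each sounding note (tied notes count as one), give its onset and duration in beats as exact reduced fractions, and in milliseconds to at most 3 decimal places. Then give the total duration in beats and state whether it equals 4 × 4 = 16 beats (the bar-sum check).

1) 0.0ms=0b +731.707ms=2b
2) 731.707ms=2b +548.78ms=3/2b
3) 1280.488ms=7/2b +182.927ms=1/2b
4) 1463.415ms=4b +731.707ms=2b
5) 2195.122ms=6b +1463.415ms=4b
6) 3658.537ms=10b +731.707ms=2b
7) 4390.244ms=12b +209.059ms=4/7b
8) 4599.303ms=88/7b +209.059ms=4/7b
9) 4808.362ms=92/7b +209.059ms=4/7b
10) 5017.422ms=96/7b +209.059ms=4/7b
11) 5226.481ms=100/7b +209.059ms=4/7b
12) 5435.54ms=104/7b +209.059ms=4/7b
13) 5644.599ms=108/7b +209.059ms=4/7b
Σ=16b of 16 (164bpm 4/4) — PASS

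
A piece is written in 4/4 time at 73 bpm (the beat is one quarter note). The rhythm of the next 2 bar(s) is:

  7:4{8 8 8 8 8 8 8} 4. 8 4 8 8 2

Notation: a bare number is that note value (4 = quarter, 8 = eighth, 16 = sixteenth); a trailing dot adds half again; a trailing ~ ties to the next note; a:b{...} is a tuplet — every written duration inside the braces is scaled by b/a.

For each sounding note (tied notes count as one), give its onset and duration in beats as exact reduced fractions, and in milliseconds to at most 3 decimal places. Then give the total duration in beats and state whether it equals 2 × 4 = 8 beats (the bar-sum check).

1) 0.0ms=0b +234.834ms=2/7b
2) 234.834ms=2/7b +234.834ms=2/7b
3) 469.667ms=4/7b +234.834ms=2/7b
4) 704.501ms=6/7b +234.834ms=2/7b
5) 939.335ms=8/7b +234.834ms=2/7b
6) 1174.168ms=10/7b +234.834ms=2/7b
7) 1409.002ms=12/7b +234.834ms=2/7b
8) 1643.836ms=2b +1232.877ms=3/2b
9) 2876.712ms=7/2b +410.959ms=1/2b
10) 3287.671ms=4b +821.918ms=1b
11) 4109.589ms=5b +410.959ms=1/2b
12) 4520.548ms=11/2b +410.959ms=1/2b
13) 4931.507ms=6b +1643.836ms=2b
Σ=8b of 8 (73bpm 4/4) — PASS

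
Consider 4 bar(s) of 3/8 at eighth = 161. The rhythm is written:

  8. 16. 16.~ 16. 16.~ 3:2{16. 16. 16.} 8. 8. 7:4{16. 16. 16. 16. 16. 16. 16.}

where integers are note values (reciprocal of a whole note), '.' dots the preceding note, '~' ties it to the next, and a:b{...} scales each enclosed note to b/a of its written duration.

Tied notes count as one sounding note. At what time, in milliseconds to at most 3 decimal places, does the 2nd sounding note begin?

note 2 onset = 3/2b = 559.006ms

1. 0.0ms @ 0 + 559.006ms (3/2)
2. 559.006ms @ 3/2 + 279.503ms (3/4)
3. 838.509ms @ 9/4 + 559.006ms (3/2)
4. 1397.516ms @ 15/4 + 465.839ms (5/4)
5. 1863.354ms @ 5 + 186.335ms (1/2)
6. 2049.689ms @ 11/2 + 186.335ms (1/2)
7. 2236.025ms @ 6 + 559.006ms (3/2)
8. 2795.031ms @ 15/2 + 559.006ms (3/2)
9. 3354.037ms @ 9 + 159.716ms (3/7)
10. 3513.753ms @ 66/7 + 159.716ms (3/7)
11. 3673.469ms @ 69/7 + 159.716ms (3/7)
12. 3833.185ms @ 72/7 + 159.716ms (3/7)
13. 3992.902ms @ 75/7 + 159.716ms (3/7)
14. 4152.618ms @ 78/7 + 159.716ms (3/7)
15. 4312.334ms @ 81/7 + 159.716ms (3/7)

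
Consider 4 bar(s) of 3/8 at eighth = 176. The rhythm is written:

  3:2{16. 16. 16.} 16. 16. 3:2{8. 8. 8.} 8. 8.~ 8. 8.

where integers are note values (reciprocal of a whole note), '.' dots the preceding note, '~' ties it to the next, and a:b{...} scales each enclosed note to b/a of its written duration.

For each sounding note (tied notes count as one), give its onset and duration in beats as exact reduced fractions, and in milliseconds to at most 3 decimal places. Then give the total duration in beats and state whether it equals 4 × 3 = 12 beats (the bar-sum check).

1) 0.0ms=0b +170.455ms=1/2b
2) 170.455ms=1/2b +170.455ms=1/2b
3) 340.909ms=1b +170.455ms=1/2b
4) 511.364ms=3/2b +255.682ms=3/4b
5) 767.045ms=9/4b +255.682ms=3/4b
6) 1022.727ms=3b +340.909ms=1b
7) 1363.636ms=4b +340.909ms=1b
8) 1704.545ms=5b +340.909ms=1b
9) 2045.455ms=6b +511.364ms=3/2b
10) 2556.818ms=15/2b +1022.727ms=3b
11) 3579.545ms=21/2b +511.364ms=3/2b
Σ=12b of 12 (176bpm 3/8) — PASS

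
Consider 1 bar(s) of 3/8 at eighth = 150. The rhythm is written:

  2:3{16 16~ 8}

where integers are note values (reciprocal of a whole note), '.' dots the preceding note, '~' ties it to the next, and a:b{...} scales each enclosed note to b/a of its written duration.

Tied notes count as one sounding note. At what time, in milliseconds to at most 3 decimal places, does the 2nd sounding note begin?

note 2 onset = 3/4b = 300.0ms

1. 0.0ms @ 0 + 300.0ms (3/4)
2. 300.0ms @ 3/4 + 900.0ms (9/4)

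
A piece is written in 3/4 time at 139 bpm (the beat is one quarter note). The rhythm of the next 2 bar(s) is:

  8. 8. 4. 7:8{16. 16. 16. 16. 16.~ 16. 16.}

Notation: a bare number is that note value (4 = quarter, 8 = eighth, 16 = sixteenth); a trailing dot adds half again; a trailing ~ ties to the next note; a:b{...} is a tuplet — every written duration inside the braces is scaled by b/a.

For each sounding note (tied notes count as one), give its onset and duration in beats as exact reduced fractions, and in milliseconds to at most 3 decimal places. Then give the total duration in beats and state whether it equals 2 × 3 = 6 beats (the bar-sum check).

1) 0.0ms=0b +323.741ms=3/4b
2) 323.741ms=3/4b +323.741ms=3/4b
3) 647.482ms=3/2b +647.482ms=3/2b
4) 1294.964ms=3b +184.995ms=3/7b
5) 1479.959ms=24/7b +184.995ms=3/7b
6) 1664.954ms=27/7b +184.995ms=3/7b
7) 1849.949ms=30/7b +184.995ms=3/7b
8) 2034.943ms=33/7b +369.99ms=6/7b
9) 2404.933ms=39/7b +184.995ms=3/7b
Σ=6b of 6 (139bpm 3/4) — PASS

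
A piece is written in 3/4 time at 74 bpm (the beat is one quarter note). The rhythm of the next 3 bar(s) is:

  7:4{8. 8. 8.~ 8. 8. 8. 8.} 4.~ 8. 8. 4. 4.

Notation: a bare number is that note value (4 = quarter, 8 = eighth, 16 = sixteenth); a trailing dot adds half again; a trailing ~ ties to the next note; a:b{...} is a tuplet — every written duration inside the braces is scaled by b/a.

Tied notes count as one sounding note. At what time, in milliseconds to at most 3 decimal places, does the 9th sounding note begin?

1. 0.0ms @ 0 + 347.49ms (3/7)
2. 347.49ms @ 3/7 + 347.49ms (3/7)
3. 694.981ms @ 6/7 + 694.981ms (6/7)
4. 1389.961ms @ 12/7 + 347.49ms (3/7)
5. 1737.452ms @ 15/7 + 347.49ms (3/7)
6. 2084.942ms @ 18/7 + 347.49ms (3/7)
7. 2432.432ms @ 3 + 1824.324ms (9/4)
8. 4256.757ms @ 21/4 + 608.108ms (3/4)
9. 4864.865ms @ 6 + 1216.216ms (3/2)
10. 6081.081ms @ 15/2 + 1216.216ms (3/2)

note 9 onset = 6b = 4864.865ms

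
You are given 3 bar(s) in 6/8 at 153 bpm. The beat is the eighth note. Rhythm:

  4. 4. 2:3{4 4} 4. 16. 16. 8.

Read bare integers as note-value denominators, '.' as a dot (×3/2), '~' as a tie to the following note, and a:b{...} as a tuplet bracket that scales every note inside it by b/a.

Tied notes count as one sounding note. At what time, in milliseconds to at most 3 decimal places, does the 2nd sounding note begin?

note 2 onset = 3b = 1176.471ms

1. 0.0ms @ 0 + 1176.471ms (3)
2. 1176.471ms @ 3 + 1176.471ms (3)
3. 2352.941ms @ 6 + 1176.471ms (3)
4. 3529.412ms @ 9 + 1176.471ms (3)
5. 4705.882ms @ 12 + 1176.471ms (3)
6. 5882.353ms @ 15 + 294.118ms (3/4)
7. 6176.471ms @ 63/4 + 294.118ms (3/4)
8. 6470.588ms @ 33/2 + 588.235ms (3/2)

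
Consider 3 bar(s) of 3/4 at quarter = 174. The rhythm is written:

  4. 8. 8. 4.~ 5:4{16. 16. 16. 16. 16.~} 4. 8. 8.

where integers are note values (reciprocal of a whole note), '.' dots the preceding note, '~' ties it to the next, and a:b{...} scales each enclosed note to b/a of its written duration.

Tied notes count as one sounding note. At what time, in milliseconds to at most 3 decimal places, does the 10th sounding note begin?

1. 0.0ms @ 0 + 517.241ms (3/2)
2. 517.241ms @ 3/2 + 258.621ms (3/4)
3. 775.862ms @ 9/4 + 258.621ms (3/4)
4. 1034.483ms @ 3 + 620.69ms (9/5)
5. 1655.172ms @ 24/5 + 103.448ms (3/10)
6. 1758.621ms @ 51/10 + 103.448ms (3/10)
7. 1862.069ms @ 27/5 + 103.448ms (3/10)
8. 1965.517ms @ 57/10 + 620.69ms (9/5)
9. 2586.207ms @ 15/2 + 258.621ms (3/4)
10. 2844.828ms @ 33/4 + 258.621ms (3/4)

note 10 onset = 33/4b = 2844.828ms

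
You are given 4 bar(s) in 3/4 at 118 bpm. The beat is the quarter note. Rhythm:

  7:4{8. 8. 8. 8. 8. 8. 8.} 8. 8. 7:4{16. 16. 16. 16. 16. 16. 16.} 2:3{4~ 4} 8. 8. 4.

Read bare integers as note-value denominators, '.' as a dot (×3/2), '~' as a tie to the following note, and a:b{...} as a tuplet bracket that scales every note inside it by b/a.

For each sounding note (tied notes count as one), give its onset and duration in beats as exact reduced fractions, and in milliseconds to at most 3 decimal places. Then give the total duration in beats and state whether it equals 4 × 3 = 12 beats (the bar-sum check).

1) 0.0ms=0b +217.918ms=3/7b
2) 217.918ms=3/7b +217.918ms=3/7b
3) 435.835ms=6/7b +217.918ms=3/7b
4) 653.753ms=9/7b +217.918ms=3/7b
5) 871.671ms=12/7b +217.918ms=3/7b
6) 1089.588ms=15/7b +217.918ms=3/7b
7) 1307.506ms=18/7b +217.918ms=3/7b
8) 1525.424ms=3b +381.356ms=3/4b
9) 1906.78ms=15/4b +381.356ms=3/4b
10) 2288.136ms=9/2b +108.959ms=3/14b
11) 2397.094ms=33/7b +108.959ms=3/14b
12) 2506.053ms=69/14b +108.959ms=3/14b
13) 2615.012ms=36/7b +108.959ms=3/14b
14) 2723.971ms=75/14b +108.959ms=3/14b
15) 2832.93ms=39/7b +108.959ms=3/14b
16) 2941.889ms=81/14b +108.959ms=3/14b
17) 3050.847ms=6b +1525.424ms=3b
18) 4576.271ms=9b +381.356ms=3/4b
19) 4957.627ms=39/4b +381.356ms=3/4b
20) 5338.983ms=21/2b +762.712ms=3/2b
Σ=12b of 12 (118bpm 3/4) — PASS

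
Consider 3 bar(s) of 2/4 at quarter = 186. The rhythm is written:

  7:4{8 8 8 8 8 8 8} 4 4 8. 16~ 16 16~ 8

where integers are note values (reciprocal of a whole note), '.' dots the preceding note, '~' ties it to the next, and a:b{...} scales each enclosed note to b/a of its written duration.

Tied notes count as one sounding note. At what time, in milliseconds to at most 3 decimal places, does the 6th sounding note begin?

1. 0.0ms @ 0 + 92.166ms (2/7)
2. 92.166ms @ 2/7 + 92.166ms (2/7)
3. 184.332ms @ 4/7 + 92.166ms (2/7)
4. 276.498ms @ 6/7 + 92.166ms (2/7)
5. 368.664ms @ 8/7 + 92.166ms (2/7)
6. 460.829ms @ 10/7 + 92.166ms (2/7)
7. 552.995ms @ 12/7 + 92.166ms (2/7)
8. 645.161ms @ 2 + 322.581ms (1)
9. 967.742ms @ 3 + 322.581ms (1)
10. 1290.323ms @ 4 + 241.935ms (3/4)
11. 1532.258ms @ 19/4 + 161.29ms (1/2)
12. 1693.548ms @ 21/4 + 241.935ms (3/4)

note 6 onset = 10/7b = 460.829ms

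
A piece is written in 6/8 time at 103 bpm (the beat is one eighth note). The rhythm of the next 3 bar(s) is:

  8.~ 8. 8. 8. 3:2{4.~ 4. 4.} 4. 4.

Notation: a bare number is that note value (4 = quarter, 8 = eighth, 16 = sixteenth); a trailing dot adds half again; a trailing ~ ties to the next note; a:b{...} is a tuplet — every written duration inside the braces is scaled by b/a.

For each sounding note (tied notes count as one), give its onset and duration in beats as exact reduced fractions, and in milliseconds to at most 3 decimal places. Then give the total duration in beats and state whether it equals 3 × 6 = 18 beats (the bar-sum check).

1) 0.0ms=0b +1747.573ms=3b
2) 1747.573ms=3b +873.786ms=3/2b
3) 2621.359ms=9/2b +873.786ms=3/2b
4) 3495.146ms=6b +2330.097ms=4b
5) 5825.243ms=10b +1165.049ms=2b
6) 6990.291ms=12b +1747.573ms=3b
7) 8737.864ms=15b +1747.573ms=3b
Σ=18b of 18 (103bpm 6/8) — PASS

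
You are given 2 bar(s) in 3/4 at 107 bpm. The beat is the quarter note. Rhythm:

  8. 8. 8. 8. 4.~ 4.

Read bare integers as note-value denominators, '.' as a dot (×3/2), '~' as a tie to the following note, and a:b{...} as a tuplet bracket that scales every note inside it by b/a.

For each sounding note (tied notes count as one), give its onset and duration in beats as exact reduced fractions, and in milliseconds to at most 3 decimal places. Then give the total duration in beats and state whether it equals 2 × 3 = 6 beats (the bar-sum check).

1) 0.0ms=0b +420.561ms=3/4b
2) 420.561ms=3/4b +420.561ms=3/4b
3) 841.121ms=3/2b +420.561ms=3/4b
4) 1261.682ms=9/4b +420.561ms=3/4b
5) 1682.243ms=3b +1682.243ms=3b
Σ=6b of 6 (107bpm 3/4) — PASS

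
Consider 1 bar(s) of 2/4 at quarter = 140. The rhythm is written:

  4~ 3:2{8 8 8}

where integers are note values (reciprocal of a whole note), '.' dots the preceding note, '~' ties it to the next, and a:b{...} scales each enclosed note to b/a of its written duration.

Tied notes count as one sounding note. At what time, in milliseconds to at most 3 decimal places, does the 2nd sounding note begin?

note 2 onset = 4/3b = 571.429ms

1. 0.0ms @ 0 + 571.429ms (4/3)
2. 571.429ms @ 4/3 + 142.857ms (1/3)
3. 714.286ms @ 5/3 + 142.857ms (1/3)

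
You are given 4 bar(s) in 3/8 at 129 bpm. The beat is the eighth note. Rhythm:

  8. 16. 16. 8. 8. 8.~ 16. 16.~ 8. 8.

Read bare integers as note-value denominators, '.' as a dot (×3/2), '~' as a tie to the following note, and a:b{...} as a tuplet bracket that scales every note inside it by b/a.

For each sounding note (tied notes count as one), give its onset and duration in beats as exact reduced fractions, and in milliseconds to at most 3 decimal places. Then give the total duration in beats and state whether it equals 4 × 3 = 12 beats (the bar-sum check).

1) 0.0ms=0b +697.674ms=3/2b
2) 697.674ms=3/2b +348.837ms=3/4b
3) 1046.512ms=9/4b +348.837ms=3/4b
4) 1395.349ms=3b +697.674ms=3/2b
5) 2093.023ms=9/2b +697.674ms=3/2b
6) 2790.698ms=6b +1046.512ms=9/4b
7) 3837.209ms=33/4b +1046.512ms=9/4b
8) 4883.721ms=21/2b +697.674ms=3/2b
Σ=12b of 12 (129bpm 3/8) — PASS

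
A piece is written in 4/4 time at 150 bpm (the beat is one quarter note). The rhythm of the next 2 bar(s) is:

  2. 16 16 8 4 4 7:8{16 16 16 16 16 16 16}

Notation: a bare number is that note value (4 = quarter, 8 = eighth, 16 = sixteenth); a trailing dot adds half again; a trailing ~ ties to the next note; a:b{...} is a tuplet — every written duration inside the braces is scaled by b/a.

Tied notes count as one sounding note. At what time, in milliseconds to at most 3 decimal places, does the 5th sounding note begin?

note 5 onset = 4b = 1600.0ms

1. 0.0ms @ 0 + 1200.0ms (3)
2. 1200.0ms @ 3 + 100.0ms (1/4)
3. 1300.0ms @ 13/4 + 100.0ms (1/4)
4. 1400.0ms @ 7/2 + 200.0ms (1/2)
5. 1600.0ms @ 4 + 400.0ms (1)
6. 2000.0ms @ 5 + 400.0ms (1)
7. 2400.0ms @ 6 + 114.286ms (2/7)
8. 2514.286ms @ 44/7 + 114.286ms (2/7)
9. 2628.571ms @ 46/7 + 114.286ms (2/7)
10. 2742.857ms @ 48/7 + 114.286ms (2/7)
11. 2857.143ms @ 50/7 + 114.286ms (2/7)
12. 2971.429ms @ 52/7 + 114.286ms (2/7)
13. 3085.714ms @ 54/7 + 114.286ms (2/7)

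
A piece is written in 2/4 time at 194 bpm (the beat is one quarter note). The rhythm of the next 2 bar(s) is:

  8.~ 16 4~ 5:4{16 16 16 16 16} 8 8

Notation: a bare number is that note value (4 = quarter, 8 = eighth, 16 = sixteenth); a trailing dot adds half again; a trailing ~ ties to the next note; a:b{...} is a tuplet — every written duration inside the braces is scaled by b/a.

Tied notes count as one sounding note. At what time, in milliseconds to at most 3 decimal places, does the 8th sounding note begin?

note 8 onset = 7/2b = 1082.474ms

1. 0.0ms @ 0 + 309.278ms (1)
2. 309.278ms @ 1 + 371.134ms (6/5)
3. 680.412ms @ 11/5 + 61.856ms (1/5)
4. 742.268ms @ 12/5 + 61.856ms (1/5)
5. 804.124ms @ 13/5 + 61.856ms (1/5)
6. 865.979ms @ 14/5 + 61.856ms (1/5)
7. 927.835ms @ 3 + 154.639ms (1/2)
8. 1082.474ms @ 7/2 + 154.639ms (1/2)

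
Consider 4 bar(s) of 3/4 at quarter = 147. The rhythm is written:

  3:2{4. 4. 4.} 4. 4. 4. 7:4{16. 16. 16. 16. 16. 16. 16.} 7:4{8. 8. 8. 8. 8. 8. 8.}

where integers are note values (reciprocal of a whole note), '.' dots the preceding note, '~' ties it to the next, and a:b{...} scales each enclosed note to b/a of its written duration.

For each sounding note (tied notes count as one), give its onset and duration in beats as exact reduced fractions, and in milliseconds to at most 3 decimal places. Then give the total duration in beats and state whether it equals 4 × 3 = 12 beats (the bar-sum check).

1) 0.0ms=0b +408.163ms=1b
2) 408.163ms=1b +408.163ms=1b
3) 816.327ms=2b +408.163ms=1b
4) 1224.49ms=3b +612.245ms=3/2b
5) 1836.735ms=9/2b +612.245ms=3/2b
6) 2448.98ms=6b +612.245ms=3/2b
7) 3061.224ms=15/2b +87.464ms=3/14b
8) 3148.688ms=54/7b +87.464ms=3/14b
9) 3236.152ms=111/14b +87.464ms=3/14b
10) 3323.615ms=57/7b +87.464ms=3/14b
11) 3411.079ms=117/14b +87.464ms=3/14b
12) 3498.542ms=60/7b +87.464ms=3/14b
13) 3586.006ms=123/14b +87.464ms=3/14b
14) 3673.469ms=9b +174.927ms=3/7b
15) 3848.397ms=66/7b +174.927ms=3/7b
16) 4023.324ms=69/7b +174.927ms=3/7b
17) 4198.251ms=72/7b +174.927ms=3/7b
18) 4373.178ms=75/7b +174.927ms=3/7b
19) 4548.105ms=78/7b +174.927ms=3/7b
20) 4723.032ms=81/7b +174.927ms=3/7b
Σ=12b of 12 (147bpm 3/4) — PASS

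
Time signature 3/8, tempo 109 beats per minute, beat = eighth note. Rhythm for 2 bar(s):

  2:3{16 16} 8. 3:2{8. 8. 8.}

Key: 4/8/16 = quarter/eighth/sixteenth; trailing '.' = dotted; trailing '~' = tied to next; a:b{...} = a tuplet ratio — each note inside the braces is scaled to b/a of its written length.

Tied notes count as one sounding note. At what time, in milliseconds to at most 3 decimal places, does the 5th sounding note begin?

1. 0.0ms @ 0 + 412.844ms (3/4)
2. 412.844ms @ 3/4 + 412.844ms (3/4)
3. 825.688ms @ 3/2 + 825.688ms (3/2)
4. 1651.376ms @ 3 + 550.459ms (1)
5. 2201.835ms @ 4 + 550.459ms (1)
6. 2752.294ms @ 5 + 550.459ms (1)

note 5 onset = 4b = 2201.835ms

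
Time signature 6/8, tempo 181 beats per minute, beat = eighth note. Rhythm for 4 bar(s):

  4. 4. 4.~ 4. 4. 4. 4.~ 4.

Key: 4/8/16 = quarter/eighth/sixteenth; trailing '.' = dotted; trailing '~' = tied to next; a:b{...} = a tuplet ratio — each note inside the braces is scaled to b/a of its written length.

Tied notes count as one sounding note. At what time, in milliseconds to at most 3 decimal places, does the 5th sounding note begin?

note 5 onset = 15b = 4972.376ms

1. 0.0ms @ 0 + 994.475ms (3)
2. 994.475ms @ 3 + 994.475ms (3)
3. 1988.95ms @ 6 + 1988.95ms (6)
4. 3977.901ms @ 12 + 994.475ms (3)
5. 4972.376ms @ 15 + 994.475ms (3)
6. 5966.851ms @ 18 + 1988.95ms (6)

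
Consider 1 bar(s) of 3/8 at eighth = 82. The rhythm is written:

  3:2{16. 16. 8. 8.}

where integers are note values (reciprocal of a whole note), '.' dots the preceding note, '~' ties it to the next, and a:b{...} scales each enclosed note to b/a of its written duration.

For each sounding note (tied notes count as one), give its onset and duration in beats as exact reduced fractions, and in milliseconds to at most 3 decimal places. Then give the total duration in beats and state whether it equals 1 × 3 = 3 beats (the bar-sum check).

1) 0.0ms=0b +365.854ms=1/2b
2) 365.854ms=1/2b +365.854ms=1/2b
3) 731.707ms=1b +731.707ms=1b
4) 1463.415ms=2b +731.707ms=1b
Σ=3b of 3 (82bpm 3/8) — PASS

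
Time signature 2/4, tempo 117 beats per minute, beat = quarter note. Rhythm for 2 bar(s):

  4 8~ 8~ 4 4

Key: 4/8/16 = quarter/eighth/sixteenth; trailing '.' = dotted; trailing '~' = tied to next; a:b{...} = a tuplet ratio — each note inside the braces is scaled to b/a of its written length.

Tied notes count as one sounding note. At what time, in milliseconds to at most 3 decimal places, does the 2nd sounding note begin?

1. 0.0ms @ 0 + 512.821ms (1)
2. 512.821ms @ 1 + 1025.641ms (2)
3. 1538.462ms @ 3 + 512.821ms (1)

note 2 onset = 1b = 512.821ms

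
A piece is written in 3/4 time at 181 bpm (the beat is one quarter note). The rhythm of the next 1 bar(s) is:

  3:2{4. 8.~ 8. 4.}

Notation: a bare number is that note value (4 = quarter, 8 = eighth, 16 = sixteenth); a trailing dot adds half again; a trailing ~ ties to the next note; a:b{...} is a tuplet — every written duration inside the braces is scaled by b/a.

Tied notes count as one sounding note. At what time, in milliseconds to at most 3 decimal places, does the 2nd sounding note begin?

1. 0.0ms @ 0 + 331.492ms (1)
2. 331.492ms @ 1 + 331.492ms (1)
3. 662.983ms @ 2 + 331.492ms (1)

note 2 onset = 1b = 331.492ms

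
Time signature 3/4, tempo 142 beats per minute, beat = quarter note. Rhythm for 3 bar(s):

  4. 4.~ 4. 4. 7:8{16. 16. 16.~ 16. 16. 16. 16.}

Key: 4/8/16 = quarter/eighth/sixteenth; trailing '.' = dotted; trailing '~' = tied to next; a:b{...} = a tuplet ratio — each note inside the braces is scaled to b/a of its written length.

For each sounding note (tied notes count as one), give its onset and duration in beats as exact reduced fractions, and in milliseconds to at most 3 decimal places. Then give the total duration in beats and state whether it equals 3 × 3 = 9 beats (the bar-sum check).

1) 0.0ms=0b +633.803ms=3/2b
2) 633.803ms=3/2b +1267.606ms=3b
3) 1901.408ms=9/2b +633.803ms=3/2b
4) 2535.211ms=6b +181.087ms=3/7b
5) 2716.298ms=45/7b +181.087ms=3/7b
6) 2897.384ms=48/7b +362.173ms=6/7b
7) 3259.557ms=54/7b +181.087ms=3/7b
8) 3440.644ms=57/7b +181.087ms=3/7b
9) 3621.73ms=60/7b +181.087ms=3/7b
Σ=9b of 9 (142bpm 3/4) — PASS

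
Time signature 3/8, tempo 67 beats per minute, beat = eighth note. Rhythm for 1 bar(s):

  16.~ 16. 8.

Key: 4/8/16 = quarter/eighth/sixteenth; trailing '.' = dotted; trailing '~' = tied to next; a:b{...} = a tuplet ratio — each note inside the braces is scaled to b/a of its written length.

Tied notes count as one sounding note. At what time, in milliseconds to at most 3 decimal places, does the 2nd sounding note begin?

1. 0.0ms @ 0 + 1343.284ms (3/2)
2. 1343.284ms @ 3/2 + 1343.284ms (3/2)

note 2 onset = 3/2b = 1343.284ms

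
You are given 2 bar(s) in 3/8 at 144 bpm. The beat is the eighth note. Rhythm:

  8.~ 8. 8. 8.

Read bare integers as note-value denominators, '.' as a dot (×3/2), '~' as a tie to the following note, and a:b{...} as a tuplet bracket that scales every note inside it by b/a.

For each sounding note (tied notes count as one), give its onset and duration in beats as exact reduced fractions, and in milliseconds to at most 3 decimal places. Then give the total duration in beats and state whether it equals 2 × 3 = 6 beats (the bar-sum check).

1) 0.0ms=0b +1250.0ms=3b
2) 1250.0ms=3b +625.0ms=3/2b
3) 1875.0ms=9/2b +625.0ms=3/2b
Σ=6b of 6 (144bpm 3/8) — PASS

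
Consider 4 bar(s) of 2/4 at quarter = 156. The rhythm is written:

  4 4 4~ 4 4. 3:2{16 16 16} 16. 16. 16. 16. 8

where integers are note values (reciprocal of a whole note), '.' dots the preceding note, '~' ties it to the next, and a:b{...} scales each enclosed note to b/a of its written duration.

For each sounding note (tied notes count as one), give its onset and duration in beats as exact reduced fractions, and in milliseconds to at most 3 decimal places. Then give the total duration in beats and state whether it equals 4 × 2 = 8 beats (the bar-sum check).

1) 0.0ms=0b +384.615ms=1b
2) 384.615ms=1b +384.615ms=1b
3) 769.231ms=2b +769.231ms=2b
4) 1538.462ms=4b +576.923ms=3/2b
5) 2115.385ms=11/2b +64.103ms=1/6b
6) 2179.487ms=17/3b +64.103ms=1/6b
7) 2243.59ms=35/6b +64.103ms=1/6b
8) 2307.692ms=6b +144.231ms=3/8b
9) 2451.923ms=51/8b +144.231ms=3/8b
10) 2596.154ms=27/4b +144.231ms=3/8b
11) 2740.385ms=57/8b +144.231ms=3/8b
12) 2884.615ms=15/2b +192.308ms=1/2b
Σ=8b of 8 (156bpm 2/4) — PASS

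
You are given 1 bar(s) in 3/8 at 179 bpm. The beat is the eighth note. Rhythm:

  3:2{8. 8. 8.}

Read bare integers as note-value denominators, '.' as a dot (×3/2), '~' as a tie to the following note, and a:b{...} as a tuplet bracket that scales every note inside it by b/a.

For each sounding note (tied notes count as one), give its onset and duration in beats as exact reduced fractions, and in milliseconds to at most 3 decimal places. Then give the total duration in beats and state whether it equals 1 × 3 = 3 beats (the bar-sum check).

1) 0.0ms=0b +335.196ms=1b
2) 335.196ms=1b +335.196ms=1b
3) 670.391ms=2b +335.196ms=1b
Σ=3b of 3 (179bpm 3/8) — PASS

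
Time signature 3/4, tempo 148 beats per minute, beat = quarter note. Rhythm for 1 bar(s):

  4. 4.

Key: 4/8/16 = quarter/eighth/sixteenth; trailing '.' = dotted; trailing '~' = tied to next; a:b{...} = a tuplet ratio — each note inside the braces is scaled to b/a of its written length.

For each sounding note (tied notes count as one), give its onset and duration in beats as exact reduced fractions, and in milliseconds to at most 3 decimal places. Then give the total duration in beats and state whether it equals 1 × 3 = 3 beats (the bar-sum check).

1) 0.0ms=0b +608.108ms=3/2b
2) 608.108ms=3/2b +608.108ms=3/2b
Σ=3b of 3 (148bpm 3/4) — PASS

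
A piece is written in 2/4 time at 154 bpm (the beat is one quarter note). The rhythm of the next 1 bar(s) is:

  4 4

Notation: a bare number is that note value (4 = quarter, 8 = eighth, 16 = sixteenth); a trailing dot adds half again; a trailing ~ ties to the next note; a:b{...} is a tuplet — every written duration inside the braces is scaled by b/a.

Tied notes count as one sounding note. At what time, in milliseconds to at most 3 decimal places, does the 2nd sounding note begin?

1. 0.0ms @ 0 + 389.61ms (1)
2. 389.61ms @ 1 + 389.61ms (1)

note 2 onset = 1b = 389.61ms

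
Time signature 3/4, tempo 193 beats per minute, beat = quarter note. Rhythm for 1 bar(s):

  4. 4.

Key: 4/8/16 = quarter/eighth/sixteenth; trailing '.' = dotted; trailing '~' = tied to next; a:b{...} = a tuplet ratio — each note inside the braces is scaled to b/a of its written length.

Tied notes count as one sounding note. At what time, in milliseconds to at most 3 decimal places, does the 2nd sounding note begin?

note 2 onset = 3/2b = 466.321ms

1. 0.0ms @ 0 + 466.321ms (3/2)
2. 466.321ms @ 3/2 + 466.321ms (3/2)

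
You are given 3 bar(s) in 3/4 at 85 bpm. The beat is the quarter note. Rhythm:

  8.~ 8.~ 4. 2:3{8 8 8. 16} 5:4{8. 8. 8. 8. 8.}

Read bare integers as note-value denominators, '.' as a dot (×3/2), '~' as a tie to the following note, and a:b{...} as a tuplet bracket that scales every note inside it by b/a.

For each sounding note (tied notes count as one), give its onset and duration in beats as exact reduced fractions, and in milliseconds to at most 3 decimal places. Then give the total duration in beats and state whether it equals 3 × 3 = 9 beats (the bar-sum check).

1) 0.0ms=0b +2117.647ms=3b
2) 2117.647ms=3b +529.412ms=3/4b
3) 2647.059ms=15/4b +529.412ms=3/4b
4) 3176.471ms=9/2b +794.118ms=9/8b
5) 3970.588ms=45/8b +264.706ms=3/8b
6) 4235.294ms=6b +423.529ms=3/5b
7) 4658.824ms=33/5b +423.529ms=3/5b
8) 5082.353ms=36/5b +423.529ms=3/5b
9) 5505.882ms=39/5b +423.529ms=3/5b
10) 5929.412ms=42/5b +423.529ms=3/5b
Σ=9b of 9 (85bpm 3/4) — PASS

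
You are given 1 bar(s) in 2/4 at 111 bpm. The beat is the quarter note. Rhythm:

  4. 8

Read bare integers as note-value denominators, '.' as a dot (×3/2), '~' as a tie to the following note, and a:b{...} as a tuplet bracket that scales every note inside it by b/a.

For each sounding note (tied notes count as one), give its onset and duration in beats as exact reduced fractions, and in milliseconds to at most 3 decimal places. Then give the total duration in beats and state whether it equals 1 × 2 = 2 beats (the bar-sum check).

1) 0.0ms=0b +810.811ms=3/2b
2) 810.811ms=3/2b +270.27ms=1/2b
Σ=2b of 2 (111bpm 2/4) — PASS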